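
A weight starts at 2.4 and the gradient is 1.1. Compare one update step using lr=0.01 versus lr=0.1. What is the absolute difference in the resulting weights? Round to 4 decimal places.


With lr=0.01: w_new = 2.4 - 0.01 * 1.1 = 2.389
With lr=0.1: w_new = 2.4 - 0.1 * 1.1 = 2.29
Absolute difference = |2.389 - 2.29|
= 0.0990

0.0990


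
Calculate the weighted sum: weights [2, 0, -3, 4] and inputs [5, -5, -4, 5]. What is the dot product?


Element-wise products:
2 * 5 = 10
0 * -5 = 0
-3 * -4 = 12
4 * 5 = 20
Sum = 10 + 0 + 12 + 20
= 42

42


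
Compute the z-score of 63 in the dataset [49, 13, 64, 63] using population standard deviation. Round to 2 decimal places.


Mean = (49 + 13 + 64 + 63) / 4 = 47.25
Variance = sum((x_i - mean)^2) / n = 426.1875
Std = sqrt(426.1875) = 20.6443
Z = (x - mean) / std
= (63 - 47.25) / 20.6443
= 15.75 / 20.6443
= 0.76

0.76


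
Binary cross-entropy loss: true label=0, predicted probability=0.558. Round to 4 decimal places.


For y=0: Loss = -log(1-p)
= -log(1 - 0.558)
= -log(0.442)
= -(-0.8164)
= 0.8164

0.8164


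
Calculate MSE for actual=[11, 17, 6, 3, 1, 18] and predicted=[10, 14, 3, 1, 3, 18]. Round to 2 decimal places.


Differences: [1, 3, 3, 2, -2, 0]
Squared errors: [1, 9, 9, 4, 4, 0]
Sum of squared errors = 27
MSE = 27 / 6 = 4.50

4.50


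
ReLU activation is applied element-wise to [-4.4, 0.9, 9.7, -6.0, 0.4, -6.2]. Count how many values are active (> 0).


ReLU(x) = max(0, x) for each element:
ReLU(-4.4) = 0
ReLU(0.9) = 0.9
ReLU(9.7) = 9.7
ReLU(-6.0) = 0
ReLU(0.4) = 0.4
ReLU(-6.2) = 0
Active neurons (>0): 3

3


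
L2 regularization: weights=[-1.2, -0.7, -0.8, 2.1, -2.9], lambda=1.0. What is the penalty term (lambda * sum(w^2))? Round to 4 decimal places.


Squaring each weight:
(-1.2)^2 = 1.44
(-0.7)^2 = 0.49
(-0.8)^2 = 0.64
2.1^2 = 4.41
(-2.9)^2 = 8.41
Sum of squares = 15.39
Penalty = 1.0 * 15.39 = 15.3900

15.3900


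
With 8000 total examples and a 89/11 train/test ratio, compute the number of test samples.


Train samples = 8000 * 89% = 7120
Test samples = 8000 - 7120
= 880

880


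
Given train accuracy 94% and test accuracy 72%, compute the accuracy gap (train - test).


Gap = train_accuracy - test_accuracy
= 94 - 72
= 22%
This large gap strongly indicates overfitting.

22


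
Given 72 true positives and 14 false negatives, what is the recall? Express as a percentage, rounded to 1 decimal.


Recall = TP / (TP + FN) * 100
= 72 / (72 + 14)
= 72 / 86
= 0.8372
= 83.7%

83.7


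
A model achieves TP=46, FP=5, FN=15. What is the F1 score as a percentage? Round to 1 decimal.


Precision = TP / (TP + FP) = 46 / 51 = 0.902
Recall = TP / (TP + FN) = 46 / 61 = 0.7541
F1 = 2 * P * R / (P + R)
= 2 * 0.902 * 0.7541 / (0.902 + 0.7541)
= 1.3603 / 1.6561
= 0.8214
As percentage: 82.1%

82.1


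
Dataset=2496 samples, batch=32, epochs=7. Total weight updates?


Iterations per epoch = 2496 / 32 = 78
Total updates = iterations_per_epoch * epochs
= 78 * 7
= 546

546


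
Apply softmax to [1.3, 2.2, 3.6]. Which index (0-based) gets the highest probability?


Softmax is a monotonic transformation, so it preserves the argmax.
We need to find the index of the maximum logit.
Index 0: 1.3
Index 1: 2.2
Index 2: 3.6
Maximum logit = 3.6 at index 2

2


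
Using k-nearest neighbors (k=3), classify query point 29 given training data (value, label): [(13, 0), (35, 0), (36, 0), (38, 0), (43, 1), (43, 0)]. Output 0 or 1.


Distances from query 29:
Point 35 (class 0): distance = 6
Point 36 (class 0): distance = 7
Point 38 (class 0): distance = 9
K=3 nearest neighbors: classes = [0, 0, 0]
Votes for class 1: 0 / 3
Majority vote => class 0

0


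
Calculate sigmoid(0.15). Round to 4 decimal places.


sigmoid(z) = 1 / (1 + exp(-z))
exp(-(0.15)) = exp(-0.15) = 0.8607
1 + 0.8607 = 1.8607
1 / 1.8607 = 0.5374

0.5374


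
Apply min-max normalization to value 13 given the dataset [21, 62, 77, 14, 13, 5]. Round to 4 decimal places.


Min = 5, Max = 77
Range = 77 - 5 = 72
Scaled = (x - min) / (max - min)
= (13 - 5) / 72
= 8 / 72
= 0.1111

0.1111


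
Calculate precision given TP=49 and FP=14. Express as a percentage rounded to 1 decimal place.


Precision = TP / (TP + FP) * 100
= 49 / (49 + 14)
= 49 / 63
= 0.7778
= 77.8%

77.8


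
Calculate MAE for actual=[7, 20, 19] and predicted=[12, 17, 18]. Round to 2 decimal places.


Absolute errors: [5, 3, 1]
Sum of absolute errors = 9
MAE = 9 / 3 = 3.00

3.00


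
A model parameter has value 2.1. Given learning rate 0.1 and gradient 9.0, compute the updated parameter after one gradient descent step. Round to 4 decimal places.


w_new = w_old - lr * gradient
= 2.1 - 0.1 * 9.0
= 2.1 - (0.9)
= 1.2000

1.2000


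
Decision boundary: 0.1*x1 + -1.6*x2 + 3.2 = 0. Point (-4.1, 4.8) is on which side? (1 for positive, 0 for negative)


Compute 0.1 * -4.1 + -1.6 * 4.8 + 3.2
= -0.41 + -7.68 + 3.2
= -4.89
Since -4.89 < 0, the point is on the negative side.

0


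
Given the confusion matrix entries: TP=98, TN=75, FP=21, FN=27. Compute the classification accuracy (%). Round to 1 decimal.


Accuracy = (TP + TN) / (TP + TN + FP + FN) * 100
= (98 + 75) / (98 + 75 + 21 + 27)
= 173 / 221
= 0.7828
= 78.3%

78.3


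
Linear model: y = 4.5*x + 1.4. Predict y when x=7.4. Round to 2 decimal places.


y = 4.5 * 7.4 + (1.4)
= 33.3 + (1.4)
= 34.70

34.70


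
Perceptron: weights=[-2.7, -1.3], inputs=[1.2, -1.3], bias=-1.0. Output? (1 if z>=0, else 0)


z = w . x + b
= -2.7*1.2 + -1.3*-1.3 + -1.0
= -3.24 + 1.69 + -1.0
= -1.55 + -1.0
= -2.55
Since z = -2.55 < 0, output = 0

0


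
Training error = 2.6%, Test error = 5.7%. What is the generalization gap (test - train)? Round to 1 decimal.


Generalization gap = test_error - train_error
= 5.7 - 2.6
= 3.1%
A moderate gap.

3.1


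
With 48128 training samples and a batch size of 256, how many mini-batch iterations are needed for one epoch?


Iterations per epoch = dataset_size / batch_size
= 48128 / 256
= 188

188


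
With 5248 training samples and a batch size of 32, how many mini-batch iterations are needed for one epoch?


Iterations per epoch = dataset_size / batch_size
= 5248 / 32
= 164

164


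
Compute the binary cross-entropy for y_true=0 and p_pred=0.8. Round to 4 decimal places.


For y=0: Loss = -log(1-p)
= -log(1 - 0.8)
= -log(0.2)
= -(-1.6094)
= 1.6094

1.6094


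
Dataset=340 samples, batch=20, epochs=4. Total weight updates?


Iterations per epoch = 340 / 20 = 17
Total updates = iterations_per_epoch * epochs
= 17 * 4
= 68

68


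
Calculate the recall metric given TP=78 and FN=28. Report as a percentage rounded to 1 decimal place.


Recall = TP / (TP + FN) * 100
= 78 / (78 + 28)
= 78 / 106
= 0.7358
= 73.6%

73.6


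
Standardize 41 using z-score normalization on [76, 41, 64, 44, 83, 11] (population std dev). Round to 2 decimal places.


Mean = (76 + 41 + 64 + 44 + 83 + 11) / 6 = 53.1667
Variance = sum((x_i - mean)^2) / n = 589.8056
Std = sqrt(589.8056) = 24.2859
Z = (x - mean) / std
= (41 - 53.1667) / 24.2859
= -12.1667 / 24.2859
= -0.50

-0.50


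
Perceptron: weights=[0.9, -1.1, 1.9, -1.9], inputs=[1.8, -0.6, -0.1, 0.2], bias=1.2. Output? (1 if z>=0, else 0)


z = w . x + b
= 0.9*1.8 + -1.1*-0.6 + 1.9*-0.1 + -1.9*0.2 + 1.2
= 1.62 + 0.66 + -0.19 + -0.38 + 1.2
= 1.71 + 1.2
= 2.91
Since z = 2.91 >= 0, output = 1

1


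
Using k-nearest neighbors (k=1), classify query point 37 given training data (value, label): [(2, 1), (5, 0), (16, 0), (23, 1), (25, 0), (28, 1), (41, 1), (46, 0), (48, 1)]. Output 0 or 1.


Distances from query 37:
Point 41 (class 1): distance = 4
K=1 nearest neighbors: classes = [1]
Votes for class 1: 1 / 1
Majority vote => class 1

1


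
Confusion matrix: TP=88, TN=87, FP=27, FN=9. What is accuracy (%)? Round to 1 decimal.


Accuracy = (TP + TN) / (TP + TN + FP + FN) * 100
= (88 + 87) / (88 + 87 + 27 + 9)
= 175 / 211
= 0.8294
= 82.9%

82.9


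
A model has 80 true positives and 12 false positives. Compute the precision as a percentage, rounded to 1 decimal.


Precision = TP / (TP + FP) * 100
= 80 / (80 + 12)
= 80 / 92
= 0.8696
= 87.0%

87.0


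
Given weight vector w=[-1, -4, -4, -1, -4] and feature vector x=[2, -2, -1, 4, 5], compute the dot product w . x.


Element-wise products:
-1 * 2 = -2
-4 * -2 = 8
-4 * -1 = 4
-1 * 4 = -4
-4 * 5 = -20
Sum = -2 + 8 + 4 + -4 + -20
= -14

-14


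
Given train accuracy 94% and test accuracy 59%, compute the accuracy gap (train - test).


Gap = train_accuracy - test_accuracy
= 94 - 59
= 35%
This large gap strongly indicates overfitting.

35


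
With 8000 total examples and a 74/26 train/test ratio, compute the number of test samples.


Train samples = 8000 * 74% = 5920
Test samples = 8000 - 5920
= 2080

2080


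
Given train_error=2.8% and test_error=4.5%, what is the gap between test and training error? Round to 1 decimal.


Generalization gap = test_error - train_error
= 4.5 - 2.8
= 1.7%
A small gap suggests good generalization.

1.7


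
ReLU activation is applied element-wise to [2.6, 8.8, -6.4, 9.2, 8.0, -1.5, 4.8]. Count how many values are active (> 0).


ReLU(x) = max(0, x) for each element:
ReLU(2.6) = 2.6
ReLU(8.8) = 8.8
ReLU(-6.4) = 0
ReLU(9.2) = 9.2
ReLU(8.0) = 8.0
ReLU(-1.5) = 0
ReLU(4.8) = 4.8
Active neurons (>0): 5

5


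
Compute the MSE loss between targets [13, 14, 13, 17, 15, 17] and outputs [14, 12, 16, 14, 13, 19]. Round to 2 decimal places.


Differences: [-1, 2, -3, 3, 2, -2]
Squared errors: [1, 4, 9, 9, 4, 4]
Sum of squared errors = 31
MSE = 31 / 6 = 5.17

5.17


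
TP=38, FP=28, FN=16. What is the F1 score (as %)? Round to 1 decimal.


Precision = TP / (TP + FP) = 38 / 66 = 0.5758
Recall = TP / (TP + FN) = 38 / 54 = 0.7037
F1 = 2 * P * R / (P + R)
= 2 * 0.5758 * 0.7037 / (0.5758 + 0.7037)
= 0.8103 / 1.2795
= 0.6333
As percentage: 63.3%

63.3


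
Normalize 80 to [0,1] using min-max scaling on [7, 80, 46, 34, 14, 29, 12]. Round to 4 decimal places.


Min = 7, Max = 80
Range = 80 - 7 = 73
Scaled = (x - min) / (max - min)
= (80 - 7) / 73
= 73 / 73
= 1.0000

1.0000


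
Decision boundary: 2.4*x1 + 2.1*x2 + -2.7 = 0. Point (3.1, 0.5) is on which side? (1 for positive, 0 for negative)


Compute 2.4 * 3.1 + 2.1 * 0.5 + -2.7
= 7.44 + 1.05 + -2.7
= 5.79
Since 5.79 >= 0, the point is on the positive side.

1


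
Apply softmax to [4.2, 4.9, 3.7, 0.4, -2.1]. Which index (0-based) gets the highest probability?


Softmax is a monotonic transformation, so it preserves the argmax.
We need to find the index of the maximum logit.
Index 0: 4.2
Index 1: 4.9
Index 2: 3.7
Index 3: 0.4
Index 4: -2.1
Maximum logit = 4.9 at index 1

1


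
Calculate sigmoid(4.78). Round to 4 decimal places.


sigmoid(z) = 1 / (1 + exp(-z))
exp(-(4.78)) = exp(-4.78) = 0.0084
1 + 0.0084 = 1.0084
1 / 1.0084 = 0.9917

0.9917


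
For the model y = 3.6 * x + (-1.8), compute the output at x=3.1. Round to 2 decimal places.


y = 3.6 * 3.1 + (-1.8)
= 11.16 + (-1.8)
= 9.36

9.36


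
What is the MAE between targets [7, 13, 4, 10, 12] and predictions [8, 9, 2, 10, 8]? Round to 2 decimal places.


Absolute errors: [1, 4, 2, 0, 4]
Sum of absolute errors = 11
MAE = 11 / 5 = 2.20

2.20


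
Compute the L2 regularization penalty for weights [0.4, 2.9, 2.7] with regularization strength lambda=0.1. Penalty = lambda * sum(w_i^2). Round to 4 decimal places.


Squaring each weight:
0.4^2 = 0.16
2.9^2 = 8.41
2.7^2 = 7.29
Sum of squares = 15.86
Penalty = 0.1 * 15.86 = 1.5860

1.5860


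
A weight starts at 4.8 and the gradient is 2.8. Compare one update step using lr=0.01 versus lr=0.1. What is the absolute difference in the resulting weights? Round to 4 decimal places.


With lr=0.01: w_new = 4.8 - 0.01 * 2.8 = 4.772
With lr=0.1: w_new = 4.8 - 0.1 * 2.8 = 4.52
Absolute difference = |4.772 - 4.52|
= 0.2520

0.2520


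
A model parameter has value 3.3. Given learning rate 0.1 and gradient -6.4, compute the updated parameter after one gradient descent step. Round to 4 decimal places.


w_new = w_old - lr * gradient
= 3.3 - 0.1 * -6.4
= 3.3 - (-0.64)
= 3.9400

3.9400


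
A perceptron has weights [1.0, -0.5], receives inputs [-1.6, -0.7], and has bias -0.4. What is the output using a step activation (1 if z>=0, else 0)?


z = w . x + b
= 1.0*-1.6 + -0.5*-0.7 + -0.4
= -1.6 + 0.35 + -0.4
= -1.25 + -0.4
= -1.65
Since z = -1.65 < 0, output = 0

0


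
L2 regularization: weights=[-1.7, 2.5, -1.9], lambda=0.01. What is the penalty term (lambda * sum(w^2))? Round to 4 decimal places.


Squaring each weight:
(-1.7)^2 = 2.89
2.5^2 = 6.25
(-1.9)^2 = 3.61
Sum of squares = 12.75
Penalty = 0.01 * 12.75 = 0.1275

0.1275


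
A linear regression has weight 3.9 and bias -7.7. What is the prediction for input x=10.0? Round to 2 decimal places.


y = 3.9 * 10.0 + (-7.7)
= 39.0 + (-7.7)
= 31.30

31.30


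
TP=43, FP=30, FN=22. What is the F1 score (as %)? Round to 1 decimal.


Precision = TP / (TP + FP) = 43 / 73 = 0.589
Recall = TP / (TP + FN) = 43 / 65 = 0.6615
F1 = 2 * P * R / (P + R)
= 2 * 0.589 * 0.6615 / (0.589 + 0.6615)
= 0.7793 / 1.2506
= 0.6232
As percentage: 62.3%

62.3


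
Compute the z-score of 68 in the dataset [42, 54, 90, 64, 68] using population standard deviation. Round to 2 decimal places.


Mean = (42 + 54 + 90 + 64 + 68) / 5 = 63.6
Variance = sum((x_i - mean)^2) / n = 255.04
Std = sqrt(255.04) = 15.97
Z = (x - mean) / std
= (68 - 63.6) / 15.97
= 4.4 / 15.97
= 0.28

0.28


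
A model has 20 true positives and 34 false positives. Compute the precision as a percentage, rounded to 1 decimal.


Precision = TP / (TP + FP) * 100
= 20 / (20 + 34)
= 20 / 54
= 0.3704
= 37.0%

37.0


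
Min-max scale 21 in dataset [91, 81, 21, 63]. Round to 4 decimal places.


Min = 21, Max = 91
Range = 91 - 21 = 70
Scaled = (x - min) / (max - min)
= (21 - 21) / 70
= 0 / 70
= 0.0000

0.0000


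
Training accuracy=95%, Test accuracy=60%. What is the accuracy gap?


Gap = train_accuracy - test_accuracy
= 95 - 60
= 35%
This large gap strongly indicates overfitting.

35


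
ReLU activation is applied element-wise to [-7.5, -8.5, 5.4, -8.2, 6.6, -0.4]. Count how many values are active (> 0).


ReLU(x) = max(0, x) for each element:
ReLU(-7.5) = 0
ReLU(-8.5) = 0
ReLU(5.4) = 5.4
ReLU(-8.2) = 0
ReLU(6.6) = 6.6
ReLU(-0.4) = 0
Active neurons (>0): 2

2


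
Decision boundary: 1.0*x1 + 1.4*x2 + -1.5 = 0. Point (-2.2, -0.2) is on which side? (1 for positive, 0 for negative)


Compute 1.0 * -2.2 + 1.4 * -0.2 + -1.5
= -2.2 + -0.28 + -1.5
= -3.98
Since -3.98 < 0, the point is on the negative side.

0


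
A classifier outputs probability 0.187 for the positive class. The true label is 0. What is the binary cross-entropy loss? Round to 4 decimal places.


For y=0: Loss = -log(1-p)
= -log(1 - 0.187)
= -log(0.813)
= -(-0.207)
= 0.2070

0.2070


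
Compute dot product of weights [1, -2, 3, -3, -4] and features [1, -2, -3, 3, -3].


Element-wise products:
1 * 1 = 1
-2 * -2 = 4
3 * -3 = -9
-3 * 3 = -9
-4 * -3 = 12
Sum = 1 + 4 + -9 + -9 + 12
= -1

-1


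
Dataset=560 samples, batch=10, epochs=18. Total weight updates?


Iterations per epoch = 560 / 10 = 56
Total updates = iterations_per_epoch * epochs
= 56 * 18
= 1008

1008


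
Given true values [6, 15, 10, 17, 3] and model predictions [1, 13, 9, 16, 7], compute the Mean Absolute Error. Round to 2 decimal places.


Absolute errors: [5, 2, 1, 1, 4]
Sum of absolute errors = 13
MAE = 13 / 5 = 2.60

2.60


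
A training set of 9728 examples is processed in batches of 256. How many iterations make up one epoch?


Iterations per epoch = dataset_size / batch_size
= 9728 / 256
= 38

38


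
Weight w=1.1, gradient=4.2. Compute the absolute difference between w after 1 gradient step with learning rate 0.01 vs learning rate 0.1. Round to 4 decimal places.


With lr=0.01: w_new = 1.1 - 0.01 * 4.2 = 1.058
With lr=0.1: w_new = 1.1 - 0.1 * 4.2 = 0.68
Absolute difference = |1.058 - 0.68|
= 0.3780

0.3780


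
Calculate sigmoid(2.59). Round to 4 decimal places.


sigmoid(z) = 1 / (1 + exp(-z))
exp(-(2.59)) = exp(-2.59) = 0.075
1 + 0.075 = 1.075
1 / 1.075 = 0.9302

0.9302


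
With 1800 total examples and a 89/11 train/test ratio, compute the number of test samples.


Train samples = 1800 * 89% = 1602
Test samples = 1800 - 1602
= 198

198


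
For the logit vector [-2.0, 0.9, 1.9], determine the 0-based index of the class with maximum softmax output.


Softmax is a monotonic transformation, so it preserves the argmax.
We need to find the index of the maximum logit.
Index 0: -2.0
Index 1: 0.9
Index 2: 1.9
Maximum logit = 1.9 at index 2

2


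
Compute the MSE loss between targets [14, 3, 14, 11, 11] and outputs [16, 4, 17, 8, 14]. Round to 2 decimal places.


Differences: [-2, -1, -3, 3, -3]
Squared errors: [4, 1, 9, 9, 9]
Sum of squared errors = 32
MSE = 32 / 5 = 6.40

6.40


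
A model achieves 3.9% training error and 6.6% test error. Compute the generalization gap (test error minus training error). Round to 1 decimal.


Generalization gap = test_error - train_error
= 6.6 - 3.9
= 2.7%
A moderate gap.

2.7


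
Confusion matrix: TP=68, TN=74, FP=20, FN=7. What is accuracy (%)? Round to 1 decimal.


Accuracy = (TP + TN) / (TP + TN + FP + FN) * 100
= (68 + 74) / (68 + 74 + 20 + 7)
= 142 / 169
= 0.8402
= 84.0%

84.0


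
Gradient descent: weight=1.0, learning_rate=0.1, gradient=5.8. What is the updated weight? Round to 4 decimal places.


w_new = w_old - lr * gradient
= 1.0 - 0.1 * 5.8
= 1.0 - (0.58)
= 0.4200

0.4200


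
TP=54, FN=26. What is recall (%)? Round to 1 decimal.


Recall = TP / (TP + FN) * 100
= 54 / (54 + 26)
= 54 / 80
= 0.675
= 67.5%

67.5


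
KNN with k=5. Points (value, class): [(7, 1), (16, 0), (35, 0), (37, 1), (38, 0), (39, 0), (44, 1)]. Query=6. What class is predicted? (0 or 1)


Distances from query 6:
Point 7 (class 1): distance = 1
Point 16 (class 0): distance = 10
Point 35 (class 0): distance = 29
Point 37 (class 1): distance = 31
Point 38 (class 0): distance = 32
K=5 nearest neighbors: classes = [1, 0, 0, 1, 0]
Votes for class 1: 2 / 5
Majority vote => class 0

0


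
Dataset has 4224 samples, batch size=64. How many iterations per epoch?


Iterations per epoch = dataset_size / batch_size
= 4224 / 64
= 66

66


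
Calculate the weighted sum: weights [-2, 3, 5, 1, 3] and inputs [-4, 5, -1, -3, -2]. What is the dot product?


Element-wise products:
-2 * -4 = 8
3 * 5 = 15
5 * -1 = -5
1 * -3 = -3
3 * -2 = -6
Sum = 8 + 15 + -5 + -3 + -6
= 9

9


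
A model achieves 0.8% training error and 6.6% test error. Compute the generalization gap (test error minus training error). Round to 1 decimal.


Generalization gap = test_error - train_error
= 6.6 - 0.8
= 5.8%
A moderate gap.

5.8


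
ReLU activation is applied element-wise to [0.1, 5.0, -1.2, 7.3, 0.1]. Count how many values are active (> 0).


ReLU(x) = max(0, x) for each element:
ReLU(0.1) = 0.1
ReLU(5.0) = 5.0
ReLU(-1.2) = 0
ReLU(7.3) = 7.3
ReLU(0.1) = 0.1
Active neurons (>0): 4

4


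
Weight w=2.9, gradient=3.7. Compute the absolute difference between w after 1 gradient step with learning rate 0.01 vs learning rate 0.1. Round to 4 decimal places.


With lr=0.01: w_new = 2.9 - 0.01 * 3.7 = 2.863
With lr=0.1: w_new = 2.9 - 0.1 * 3.7 = 2.53
Absolute difference = |2.863 - 2.53|
= 0.3330

0.3330


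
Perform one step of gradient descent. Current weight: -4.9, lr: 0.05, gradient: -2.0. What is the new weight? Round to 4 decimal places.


w_new = w_old - lr * gradient
= -4.9 - 0.05 * -2.0
= -4.9 - (-0.1)
= -4.8000

-4.8000


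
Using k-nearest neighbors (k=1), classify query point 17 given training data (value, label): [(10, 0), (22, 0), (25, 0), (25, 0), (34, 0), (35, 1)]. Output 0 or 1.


Distances from query 17:
Point 22 (class 0): distance = 5
K=1 nearest neighbors: classes = [0]
Votes for class 1: 0 / 1
Majority vote => class 0

0


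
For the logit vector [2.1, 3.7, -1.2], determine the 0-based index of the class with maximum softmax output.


Softmax is a monotonic transformation, so it preserves the argmax.
We need to find the index of the maximum logit.
Index 0: 2.1
Index 1: 3.7
Index 2: -1.2
Maximum logit = 3.7 at index 1

1


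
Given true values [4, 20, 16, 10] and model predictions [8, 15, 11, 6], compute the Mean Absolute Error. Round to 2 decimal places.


Absolute errors: [4, 5, 5, 4]
Sum of absolute errors = 18
MAE = 18 / 4 = 4.50

4.50


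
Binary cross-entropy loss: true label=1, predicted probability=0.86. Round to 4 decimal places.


For y=1: Loss = -log(p)
= -log(0.86)
= -(-0.1508)
= 0.1508

0.1508


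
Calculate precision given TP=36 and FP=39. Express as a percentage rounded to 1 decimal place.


Precision = TP / (TP + FP) * 100
= 36 / (36 + 39)
= 36 / 75
= 0.48
= 48.0%

48.0


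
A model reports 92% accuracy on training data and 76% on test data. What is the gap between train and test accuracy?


Gap = train_accuracy - test_accuracy
= 92 - 76
= 16%
This gap suggests the model is overfitting.

16


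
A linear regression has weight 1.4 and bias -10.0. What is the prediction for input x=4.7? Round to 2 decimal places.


y = 1.4 * 4.7 + (-10.0)
= 6.58 + (-10.0)
= -3.42

-3.42


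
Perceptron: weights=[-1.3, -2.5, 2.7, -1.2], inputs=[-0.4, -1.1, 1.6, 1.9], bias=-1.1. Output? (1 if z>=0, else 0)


z = w . x + b
= -1.3*-0.4 + -2.5*-1.1 + 2.7*1.6 + -1.2*1.9 + -1.1
= 0.52 + 2.75 + 4.32 + -2.28 + -1.1
= 5.31 + -1.1
= 4.21
Since z = 4.21 >= 0, output = 1

1


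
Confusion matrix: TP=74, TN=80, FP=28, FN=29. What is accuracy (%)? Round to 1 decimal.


Accuracy = (TP + TN) / (TP + TN + FP + FN) * 100
= (74 + 80) / (74 + 80 + 28 + 29)
= 154 / 211
= 0.7299
= 73.0%

73.0


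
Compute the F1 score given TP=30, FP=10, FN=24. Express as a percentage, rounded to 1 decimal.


Precision = TP / (TP + FP) = 30 / 40 = 0.75
Recall = TP / (TP + FN) = 30 / 54 = 0.5556
F1 = 2 * P * R / (P + R)
= 2 * 0.75 * 0.5556 / (0.75 + 0.5556)
= 0.8333 / 1.3056
= 0.6383
As percentage: 63.8%

63.8


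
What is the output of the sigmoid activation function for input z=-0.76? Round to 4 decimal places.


sigmoid(z) = 1 / (1 + exp(-z))
exp(-(-0.76)) = exp(0.76) = 2.1383
1 + 2.1383 = 3.1383
1 / 3.1383 = 0.3186

0.3186


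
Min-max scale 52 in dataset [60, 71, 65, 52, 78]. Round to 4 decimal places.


Min = 52, Max = 78
Range = 78 - 52 = 26
Scaled = (x - min) / (max - min)
= (52 - 52) / 26
= 0 / 26
= 0.0000

0.0000


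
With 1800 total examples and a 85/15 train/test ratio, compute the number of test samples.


Train samples = 1800 * 85% = 1530
Test samples = 1800 - 1530
= 270

270


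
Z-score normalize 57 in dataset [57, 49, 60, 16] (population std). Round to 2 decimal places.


Mean = (57 + 49 + 60 + 16) / 4 = 45.5
Variance = sum((x_i - mean)^2) / n = 306.25
Std = sqrt(306.25) = 17.5
Z = (x - mean) / std
= (57 - 45.5) / 17.5
= 11.5 / 17.5
= 0.66

0.66


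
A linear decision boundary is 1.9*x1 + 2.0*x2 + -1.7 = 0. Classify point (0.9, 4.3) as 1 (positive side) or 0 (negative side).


Compute 1.9 * 0.9 + 2.0 * 4.3 + -1.7
= 1.71 + 8.6 + -1.7
= 8.61
Since 8.61 >= 0, the point is on the positive side.

1


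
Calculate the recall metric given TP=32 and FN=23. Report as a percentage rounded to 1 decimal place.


Recall = TP / (TP + FN) * 100
= 32 / (32 + 23)
= 32 / 55
= 0.5818
= 58.2%

58.2


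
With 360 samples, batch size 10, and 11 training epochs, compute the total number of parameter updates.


Iterations per epoch = 360 / 10 = 36
Total updates = iterations_per_epoch * epochs
= 36 * 11
= 396

396


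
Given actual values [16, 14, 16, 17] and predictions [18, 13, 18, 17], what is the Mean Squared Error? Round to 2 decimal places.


Differences: [-2, 1, -2, 0]
Squared errors: [4, 1, 4, 0]
Sum of squared errors = 9
MSE = 9 / 4 = 2.25

2.25


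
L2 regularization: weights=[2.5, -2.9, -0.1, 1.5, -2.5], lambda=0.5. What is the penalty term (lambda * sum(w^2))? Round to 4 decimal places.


Squaring each weight:
2.5^2 = 6.25
(-2.9)^2 = 8.41
(-0.1)^2 = 0.01
1.5^2 = 2.25
(-2.5)^2 = 6.25
Sum of squares = 23.17
Penalty = 0.5 * 23.17 = 11.5850

11.5850


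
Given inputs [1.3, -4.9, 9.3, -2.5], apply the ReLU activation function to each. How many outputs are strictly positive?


ReLU(x) = max(0, x) for each element:
ReLU(1.3) = 1.3
ReLU(-4.9) = 0
ReLU(9.3) = 9.3
ReLU(-2.5) = 0
Active neurons (>0): 2

2


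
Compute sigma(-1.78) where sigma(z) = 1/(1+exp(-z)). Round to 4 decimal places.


sigmoid(z) = 1 / (1 + exp(-z))
exp(-(-1.78)) = exp(1.78) = 5.9299
1 + 5.9299 = 6.9299
1 / 6.9299 = 0.1443

0.1443


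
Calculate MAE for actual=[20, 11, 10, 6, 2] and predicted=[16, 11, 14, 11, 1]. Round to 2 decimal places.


Absolute errors: [4, 0, 4, 5, 1]
Sum of absolute errors = 14
MAE = 14 / 5 = 2.80

2.80


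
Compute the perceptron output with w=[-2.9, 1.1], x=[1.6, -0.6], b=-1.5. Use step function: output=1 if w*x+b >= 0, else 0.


z = w . x + b
= -2.9*1.6 + 1.1*-0.6 + -1.5
= -4.64 + -0.66 + -1.5
= -5.3 + -1.5
= -6.8
Since z = -6.8 < 0, output = 0

0


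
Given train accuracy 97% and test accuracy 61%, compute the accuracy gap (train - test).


Gap = train_accuracy - test_accuracy
= 97 - 61
= 36%
This large gap strongly indicates overfitting.

36


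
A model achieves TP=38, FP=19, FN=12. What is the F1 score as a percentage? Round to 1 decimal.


Precision = TP / (TP + FP) = 38 / 57 = 0.6667
Recall = TP / (TP + FN) = 38 / 50 = 0.76
F1 = 2 * P * R / (P + R)
= 2 * 0.6667 * 0.76 / (0.6667 + 0.76)
= 1.0133 / 1.4267
= 0.7103
As percentage: 71.0%

71.0


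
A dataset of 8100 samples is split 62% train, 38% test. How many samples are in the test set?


Train samples = 8100 * 62% = 5022
Test samples = 8100 - 5022
= 3078

3078


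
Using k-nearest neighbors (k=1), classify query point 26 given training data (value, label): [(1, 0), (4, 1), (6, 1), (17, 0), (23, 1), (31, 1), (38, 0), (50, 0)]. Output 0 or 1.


Distances from query 26:
Point 23 (class 1): distance = 3
K=1 nearest neighbors: classes = [1]
Votes for class 1: 1 / 1
Majority vote => class 1

1


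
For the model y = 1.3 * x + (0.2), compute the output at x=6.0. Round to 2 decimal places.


y = 1.3 * 6.0 + (0.2)
= 7.8 + (0.2)
= 8.00

8.00


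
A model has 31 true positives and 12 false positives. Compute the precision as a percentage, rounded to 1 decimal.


Precision = TP / (TP + FP) * 100
= 31 / (31 + 12)
= 31 / 43
= 0.7209
= 72.1%

72.1


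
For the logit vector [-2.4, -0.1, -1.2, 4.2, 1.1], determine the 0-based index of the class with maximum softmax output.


Softmax is a monotonic transformation, so it preserves the argmax.
We need to find the index of the maximum logit.
Index 0: -2.4
Index 1: -0.1
Index 2: -1.2
Index 3: 4.2
Index 4: 1.1
Maximum logit = 4.2 at index 3

3


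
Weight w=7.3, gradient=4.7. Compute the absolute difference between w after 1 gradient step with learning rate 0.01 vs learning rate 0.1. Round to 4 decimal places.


With lr=0.01: w_new = 7.3 - 0.01 * 4.7 = 7.253
With lr=0.1: w_new = 7.3 - 0.1 * 4.7 = 6.83
Absolute difference = |7.253 - 6.83|
= 0.4230

0.4230


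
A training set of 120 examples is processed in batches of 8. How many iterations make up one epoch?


Iterations per epoch = dataset_size / batch_size
= 120 / 8
= 15

15


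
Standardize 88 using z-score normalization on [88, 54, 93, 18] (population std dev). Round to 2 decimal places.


Mean = (88 + 54 + 93 + 18) / 4 = 63.25
Variance = sum((x_i - mean)^2) / n = 907.6875
Std = sqrt(907.6875) = 30.1279
Z = (x - mean) / std
= (88 - 63.25) / 30.1279
= 24.75 / 30.1279
= 0.82

0.82


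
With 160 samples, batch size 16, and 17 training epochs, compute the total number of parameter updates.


Iterations per epoch = 160 / 16 = 10
Total updates = iterations_per_epoch * epochs
= 10 * 17
= 170

170


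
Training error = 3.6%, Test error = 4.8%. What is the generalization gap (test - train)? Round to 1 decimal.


Generalization gap = test_error - train_error
= 4.8 - 3.6
= 1.2%
A small gap suggests good generalization.

1.2


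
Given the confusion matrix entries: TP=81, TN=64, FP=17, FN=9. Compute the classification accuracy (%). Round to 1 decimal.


Accuracy = (TP + TN) / (TP + TN + FP + FN) * 100
= (81 + 64) / (81 + 64 + 17 + 9)
= 145 / 171
= 0.848
= 84.8%

84.8


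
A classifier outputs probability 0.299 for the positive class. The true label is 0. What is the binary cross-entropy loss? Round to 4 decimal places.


For y=0: Loss = -log(1-p)
= -log(1 - 0.299)
= -log(0.701)
= -(-0.3552)
= 0.3552

0.3552


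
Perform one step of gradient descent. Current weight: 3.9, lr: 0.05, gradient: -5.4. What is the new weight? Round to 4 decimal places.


w_new = w_old - lr * gradient
= 3.9 - 0.05 * -5.4
= 3.9 - (-0.27)
= 4.1700

4.1700


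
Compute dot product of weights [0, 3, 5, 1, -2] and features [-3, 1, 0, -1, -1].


Element-wise products:
0 * -3 = 0
3 * 1 = 3
5 * 0 = 0
1 * -1 = -1
-2 * -1 = 2
Sum = 0 + 3 + 0 + -1 + 2
= 4

4


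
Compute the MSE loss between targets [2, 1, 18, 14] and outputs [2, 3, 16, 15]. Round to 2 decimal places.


Differences: [0, -2, 2, -1]
Squared errors: [0, 4, 4, 1]
Sum of squared errors = 9
MSE = 9 / 4 = 2.25

2.25


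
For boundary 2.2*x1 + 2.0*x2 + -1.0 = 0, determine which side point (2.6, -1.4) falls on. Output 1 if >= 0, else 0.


Compute 2.2 * 2.6 + 2.0 * -1.4 + -1.0
= 5.72 + -2.8 + -1.0
= 1.92
Since 1.92 >= 0, the point is on the positive side.

1


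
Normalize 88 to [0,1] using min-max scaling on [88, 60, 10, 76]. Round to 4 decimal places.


Min = 10, Max = 88
Range = 88 - 10 = 78
Scaled = (x - min) / (max - min)
= (88 - 10) / 78
= 78 / 78
= 1.0000

1.0000


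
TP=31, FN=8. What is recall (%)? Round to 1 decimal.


Recall = TP / (TP + FN) * 100
= 31 / (31 + 8)
= 31 / 39
= 0.7949
= 79.5%

79.5


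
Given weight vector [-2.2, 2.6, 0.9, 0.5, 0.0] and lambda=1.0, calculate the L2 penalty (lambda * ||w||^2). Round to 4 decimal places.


Squaring each weight:
(-2.2)^2 = 4.84
2.6^2 = 6.76
0.9^2 = 0.81
0.5^2 = 0.25
0.0^2 = 0.0
Sum of squares = 12.66
Penalty = 1.0 * 12.66 = 12.6600

12.6600


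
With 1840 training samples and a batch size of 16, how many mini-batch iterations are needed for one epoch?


Iterations per epoch = dataset_size / batch_size
= 1840 / 16
= 115

115


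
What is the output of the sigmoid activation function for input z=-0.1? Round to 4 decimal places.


sigmoid(z) = 1 / (1 + exp(-z))
exp(-(-0.1)) = exp(0.1) = 1.1052
1 + 1.1052 = 2.1052
1 / 2.1052 = 0.4750

0.4750


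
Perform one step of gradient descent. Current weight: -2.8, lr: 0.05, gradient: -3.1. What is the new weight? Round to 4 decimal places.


w_new = w_old - lr * gradient
= -2.8 - 0.05 * -3.1
= -2.8 - (-0.155)
= -2.6450

-2.6450


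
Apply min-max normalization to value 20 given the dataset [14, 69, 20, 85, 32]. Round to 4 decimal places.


Min = 14, Max = 85
Range = 85 - 14 = 71
Scaled = (x - min) / (max - min)
= (20 - 14) / 71
= 6 / 71
= 0.0845

0.0845


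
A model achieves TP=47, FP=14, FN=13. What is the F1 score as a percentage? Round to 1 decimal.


Precision = TP / (TP + FP) = 47 / 61 = 0.7705
Recall = TP / (TP + FN) = 47 / 60 = 0.7833
F1 = 2 * P * R / (P + R)
= 2 * 0.7705 * 0.7833 / (0.7705 + 0.7833)
= 1.2071 / 1.5538
= 0.7769
As percentage: 77.7%

77.7


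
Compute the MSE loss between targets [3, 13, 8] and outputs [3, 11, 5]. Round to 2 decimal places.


Differences: [0, 2, 3]
Squared errors: [0, 4, 9]
Sum of squared errors = 13
MSE = 13 / 3 = 4.33

4.33


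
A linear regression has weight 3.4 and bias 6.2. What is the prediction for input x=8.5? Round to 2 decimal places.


y = 3.4 * 8.5 + (6.2)
= 28.9 + (6.2)
= 35.10

35.10


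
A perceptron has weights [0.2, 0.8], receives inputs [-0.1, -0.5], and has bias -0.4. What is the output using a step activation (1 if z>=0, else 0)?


z = w . x + b
= 0.2*-0.1 + 0.8*-0.5 + -0.4
= -0.02 + -0.4 + -0.4
= -0.42 + -0.4
= -0.82
Since z = -0.82 < 0, output = 0

0


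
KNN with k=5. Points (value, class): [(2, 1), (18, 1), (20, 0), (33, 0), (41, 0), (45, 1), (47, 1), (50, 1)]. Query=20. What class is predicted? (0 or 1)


Distances from query 20:
Point 20 (class 0): distance = 0
Point 18 (class 1): distance = 2
Point 33 (class 0): distance = 13
Point 2 (class 1): distance = 18
Point 41 (class 0): distance = 21
K=5 nearest neighbors: classes = [0, 1, 0, 1, 0]
Votes for class 1: 2 / 5
Majority vote => class 0

0


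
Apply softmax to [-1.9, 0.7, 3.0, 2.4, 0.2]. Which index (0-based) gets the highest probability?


Softmax is a monotonic transformation, so it preserves the argmax.
We need to find the index of the maximum logit.
Index 0: -1.9
Index 1: 0.7
Index 2: 3.0
Index 3: 2.4
Index 4: 0.2
Maximum logit = 3.0 at index 2

2


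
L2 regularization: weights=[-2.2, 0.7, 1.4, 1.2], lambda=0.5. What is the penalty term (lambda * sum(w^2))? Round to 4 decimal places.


Squaring each weight:
(-2.2)^2 = 4.84
0.7^2 = 0.49
1.4^2 = 1.96
1.2^2 = 1.44
Sum of squares = 8.73
Penalty = 0.5 * 8.73 = 4.3650

4.3650


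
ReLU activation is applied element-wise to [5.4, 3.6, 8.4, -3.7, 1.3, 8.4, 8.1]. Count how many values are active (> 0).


ReLU(x) = max(0, x) for each element:
ReLU(5.4) = 5.4
ReLU(3.6) = 3.6
ReLU(8.4) = 8.4
ReLU(-3.7) = 0
ReLU(1.3) = 1.3
ReLU(8.4) = 8.4
ReLU(8.1) = 8.1
Active neurons (>0): 6

6


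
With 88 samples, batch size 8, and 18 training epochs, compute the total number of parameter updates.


Iterations per epoch = 88 / 8 = 11
Total updates = iterations_per_epoch * epochs
= 11 * 18
= 198

198


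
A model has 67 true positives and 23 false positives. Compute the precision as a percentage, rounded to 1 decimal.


Precision = TP / (TP + FP) * 100
= 67 / (67 + 23)
= 67 / 90
= 0.7444
= 74.4%

74.4


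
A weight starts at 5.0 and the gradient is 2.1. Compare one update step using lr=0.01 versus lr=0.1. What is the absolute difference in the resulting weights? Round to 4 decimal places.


With lr=0.01: w_new = 5.0 - 0.01 * 2.1 = 4.979
With lr=0.1: w_new = 5.0 - 0.1 * 2.1 = 4.79
Absolute difference = |4.979 - 4.79|
= 0.1890

0.1890


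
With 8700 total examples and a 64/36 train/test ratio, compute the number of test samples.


Train samples = 8700 * 64% = 5568
Test samples = 8700 - 5568
= 3132

3132


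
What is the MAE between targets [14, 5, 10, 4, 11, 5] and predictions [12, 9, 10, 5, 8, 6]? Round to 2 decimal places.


Absolute errors: [2, 4, 0, 1, 3, 1]
Sum of absolute errors = 11
MAE = 11 / 6 = 1.83

1.83


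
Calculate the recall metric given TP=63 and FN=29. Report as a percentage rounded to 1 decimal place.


Recall = TP / (TP + FN) * 100
= 63 / (63 + 29)
= 63 / 92
= 0.6848
= 68.5%

68.5


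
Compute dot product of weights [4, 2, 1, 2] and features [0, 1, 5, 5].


Element-wise products:
4 * 0 = 0
2 * 1 = 2
1 * 5 = 5
2 * 5 = 10
Sum = 0 + 2 + 5 + 10
= 17

17


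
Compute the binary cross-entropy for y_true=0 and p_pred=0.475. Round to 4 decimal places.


For y=0: Loss = -log(1-p)
= -log(1 - 0.475)
= -log(0.525)
= -(-0.6444)
= 0.6444

0.6444


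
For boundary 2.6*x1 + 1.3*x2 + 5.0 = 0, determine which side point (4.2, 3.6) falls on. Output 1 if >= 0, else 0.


Compute 2.6 * 4.2 + 1.3 * 3.6 + 5.0
= 10.92 + 4.68 + 5.0
= 20.6
Since 20.6 >= 0, the point is on the positive side.

1


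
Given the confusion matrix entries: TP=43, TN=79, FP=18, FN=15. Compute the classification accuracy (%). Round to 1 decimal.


Accuracy = (TP + TN) / (TP + TN + FP + FN) * 100
= (43 + 79) / (43 + 79 + 18 + 15)
= 122 / 155
= 0.7871
= 78.7%

78.7


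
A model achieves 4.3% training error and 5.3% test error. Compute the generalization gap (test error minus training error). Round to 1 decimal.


Generalization gap = test_error - train_error
= 5.3 - 4.3
= 1.0%
A small gap suggests good generalization.

1.0


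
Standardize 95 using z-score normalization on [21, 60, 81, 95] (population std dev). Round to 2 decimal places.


Mean = (21 + 60 + 81 + 95) / 4 = 64.25
Variance = sum((x_i - mean)^2) / n = 778.6875
Std = sqrt(778.6875) = 27.905
Z = (x - mean) / std
= (95 - 64.25) / 27.905
= 30.75 / 27.905
= 1.10

1.10


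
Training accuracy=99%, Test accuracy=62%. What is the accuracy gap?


Gap = train_accuracy - test_accuracy
= 99 - 62
= 37%
This large gap strongly indicates overfitting.

37


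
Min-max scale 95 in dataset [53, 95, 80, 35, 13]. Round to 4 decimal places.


Min = 13, Max = 95
Range = 95 - 13 = 82
Scaled = (x - min) / (max - min)
= (95 - 13) / 82
= 82 / 82
= 1.0000

1.0000


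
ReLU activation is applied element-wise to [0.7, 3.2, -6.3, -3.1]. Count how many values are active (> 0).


ReLU(x) = max(0, x) for each element:
ReLU(0.7) = 0.7
ReLU(3.2) = 3.2
ReLU(-6.3) = 0
ReLU(-3.1) = 0
Active neurons (>0): 2

2


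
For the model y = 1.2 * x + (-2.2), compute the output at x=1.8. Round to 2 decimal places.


y = 1.2 * 1.8 + (-2.2)
= 2.16 + (-2.2)
= -0.04

-0.04


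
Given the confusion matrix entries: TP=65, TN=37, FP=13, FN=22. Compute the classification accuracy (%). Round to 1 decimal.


Accuracy = (TP + TN) / (TP + TN + FP + FN) * 100
= (65 + 37) / (65 + 37 + 13 + 22)
= 102 / 137
= 0.7445
= 74.5%

74.5


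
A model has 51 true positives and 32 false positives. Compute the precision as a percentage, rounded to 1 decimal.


Precision = TP / (TP + FP) * 100
= 51 / (51 + 32)
= 51 / 83
= 0.6145
= 61.4%

61.4


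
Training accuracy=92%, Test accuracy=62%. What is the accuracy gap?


Gap = train_accuracy - test_accuracy
= 92 - 62
= 30%
This large gap strongly indicates overfitting.

30


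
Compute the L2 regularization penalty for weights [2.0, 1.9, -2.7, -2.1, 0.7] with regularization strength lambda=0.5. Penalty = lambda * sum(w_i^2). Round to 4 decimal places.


Squaring each weight:
2.0^2 = 4.0
1.9^2 = 3.61
(-2.7)^2 = 7.29
(-2.1)^2 = 4.41
0.7^2 = 0.49
Sum of squares = 19.8
Penalty = 0.5 * 19.8 = 9.9000

9.9000


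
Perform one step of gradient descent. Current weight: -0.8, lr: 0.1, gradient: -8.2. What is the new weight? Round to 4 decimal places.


w_new = w_old - lr * gradient
= -0.8 - 0.1 * -8.2
= -0.8 - (-0.82)
= 0.0200

0.0200


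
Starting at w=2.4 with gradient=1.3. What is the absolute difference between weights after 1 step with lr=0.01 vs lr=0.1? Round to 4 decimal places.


With lr=0.01: w_new = 2.4 - 0.01 * 1.3 = 2.387
With lr=0.1: w_new = 2.4 - 0.1 * 1.3 = 2.27
Absolute difference = |2.387 - 2.27|
= 0.1170

0.1170


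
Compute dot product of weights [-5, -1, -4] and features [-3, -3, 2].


Element-wise products:
-5 * -3 = 15
-1 * -3 = 3
-4 * 2 = -8
Sum = 15 + 3 + -8
= 10

10


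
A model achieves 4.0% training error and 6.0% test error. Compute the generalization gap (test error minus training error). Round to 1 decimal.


Generalization gap = test_error - train_error
= 6.0 - 4.0
= 2.0%
A moderate gap.

2.0


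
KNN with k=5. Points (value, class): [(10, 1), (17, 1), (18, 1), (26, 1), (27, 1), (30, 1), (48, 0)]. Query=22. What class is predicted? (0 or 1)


Distances from query 22:
Point 18 (class 1): distance = 4
Point 26 (class 1): distance = 4
Point 17 (class 1): distance = 5
Point 27 (class 1): distance = 5
Point 30 (class 1): distance = 8
K=5 nearest neighbors: classes = [1, 1, 1, 1, 1]
Votes for class 1: 5 / 5
Majority vote => class 1

1


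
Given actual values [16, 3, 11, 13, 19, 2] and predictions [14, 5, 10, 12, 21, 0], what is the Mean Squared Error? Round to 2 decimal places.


Differences: [2, -2, 1, 1, -2, 2]
Squared errors: [4, 4, 1, 1, 4, 4]
Sum of squared errors = 18
MSE = 18 / 6 = 3.00

3.00
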